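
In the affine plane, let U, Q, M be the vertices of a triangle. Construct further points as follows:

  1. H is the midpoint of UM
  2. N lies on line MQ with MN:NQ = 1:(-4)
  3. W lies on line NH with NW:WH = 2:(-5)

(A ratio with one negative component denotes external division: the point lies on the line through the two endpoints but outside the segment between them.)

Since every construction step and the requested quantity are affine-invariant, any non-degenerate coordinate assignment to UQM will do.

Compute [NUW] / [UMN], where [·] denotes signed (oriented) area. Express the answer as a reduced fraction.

[NUW]:[UMN] = -1/3

Set U = (0, 0), Q = (1, 0), M = (0, 1); any affine frame gives the same invariant.
1. H is the midpoint of UM ⇒ H = (0, 1/2)
2. N lies on line MQ with MN:NQ = 1:(-4) ⇒ N = (-1/3, 4/3)
3. W lies on line NH with NW:WH = 2:(-5) ⇒ W = (-5/9, 17/9)
2·[NUW] = -1/9, 2·[UMN] = 1/3
[NUW]:[UMN] = -1/9:1/3 = -1/3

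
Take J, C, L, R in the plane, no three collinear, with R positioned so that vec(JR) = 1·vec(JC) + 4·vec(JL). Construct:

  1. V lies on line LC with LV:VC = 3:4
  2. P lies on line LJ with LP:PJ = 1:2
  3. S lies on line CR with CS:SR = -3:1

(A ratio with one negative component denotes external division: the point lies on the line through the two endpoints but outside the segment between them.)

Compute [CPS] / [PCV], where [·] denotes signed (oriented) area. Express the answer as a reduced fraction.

Assign J = (0, 0), C = (1, 0), L = (0, 1), R = (1, 4) — the answer is frame-independent, so this choice is without loss of generality.
1. V lies on line LC with LV:VC = 3:4 ⇒ V = (3/7, 4/7)
2. P lies on line LJ with LP:PJ = 1:2 ⇒ P = (0, 2/3)
3. S lies on line CR with CS:SR = -3:1 ⇒ S = (1, 6)
2·[CPS] = -6, 2·[PCV] = 4/21
[CPS]:[PCV] = -6:4/21 = -63/2

[CPS]:[PCV] = -63/2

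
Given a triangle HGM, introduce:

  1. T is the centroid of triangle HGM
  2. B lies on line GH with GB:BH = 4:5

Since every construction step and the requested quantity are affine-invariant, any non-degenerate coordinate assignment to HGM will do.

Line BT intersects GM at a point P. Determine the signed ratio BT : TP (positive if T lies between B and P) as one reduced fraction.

BT:TP = 1/3

Assign H = (0, 0), G = (1, 0), M = (0, 1) — the answer is frame-independent, so this choice is without loss of generality.
1. T is the centroid of triangle HGM ⇒ T = (1/3, 1/3)
2. B lies on line GH with GB:BH = 4:5 ⇒ B = (5/9, 0)
line BT meets GM at P = (-1/3, 4/3)
T = B + t·(P−B) with t = 1/4, so BT:TP = 1/4:3/4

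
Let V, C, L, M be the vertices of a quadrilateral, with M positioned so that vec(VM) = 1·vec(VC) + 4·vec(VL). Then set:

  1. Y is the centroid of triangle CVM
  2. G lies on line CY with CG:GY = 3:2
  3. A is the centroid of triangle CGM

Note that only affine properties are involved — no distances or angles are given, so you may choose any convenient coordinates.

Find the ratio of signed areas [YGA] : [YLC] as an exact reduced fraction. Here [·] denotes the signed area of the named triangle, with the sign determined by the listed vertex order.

[YGA]:[YLC] = 8/45

Set V = (0, 0), C = (1, 0), L = (0, 1), M = (1, 4); any affine frame gives the same invariant.
1. Y is the centroid of triangle CVM ⇒ Y = (2/3, 4/3)
2. G lies on line CY with CG:GY = 3:2 ⇒ G = (4/5, 4/5)
3. A is the centroid of triangle CGM ⇒ A = (14/15, 8/5)
2·[YGA] = 8/45, 2·[YLC] = 1
[YGA]:[YLC] = 8/45:1 = 8/45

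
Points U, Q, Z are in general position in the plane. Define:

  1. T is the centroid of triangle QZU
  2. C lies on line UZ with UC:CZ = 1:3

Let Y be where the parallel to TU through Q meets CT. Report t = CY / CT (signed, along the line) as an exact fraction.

Assign U = (0, 0), Q = (1, 0), Z = (0, 1) — the answer is frame-independent, so this choice is without loss of generality.
1. T is the centroid of triangle QZU ⇒ T = (1/3, 1/3)
2. C lies on line UZ with UC:CZ = 1:3 ⇒ C = (0, 1/4)
through Q parallel to TU: direction (-1/3, -1/3); meets CT at Y = (5/3, 2/3)
Y = C + t·(T−C) with t = 5

t = 5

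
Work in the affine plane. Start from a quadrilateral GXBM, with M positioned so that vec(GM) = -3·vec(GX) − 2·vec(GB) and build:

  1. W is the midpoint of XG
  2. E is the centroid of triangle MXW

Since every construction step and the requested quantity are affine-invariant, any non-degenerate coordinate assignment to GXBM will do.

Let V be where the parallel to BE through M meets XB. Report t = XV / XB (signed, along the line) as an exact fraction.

Set G = (0, 0), X = (1, 0), B = (0, 1), M = (-3, -2); any affine frame gives the same invariant.
1. W is the midpoint of XG ⇒ W = (1/2, 0)
2. E is the centroid of triangle MXW ⇒ E = (-1/2, -2/3)
through M parallel to BE: direction (-1/2, -5/3); meets XB at V = (-21/13, 34/13)
V = X + t·(B−X) with t = 34/13

t = 34/13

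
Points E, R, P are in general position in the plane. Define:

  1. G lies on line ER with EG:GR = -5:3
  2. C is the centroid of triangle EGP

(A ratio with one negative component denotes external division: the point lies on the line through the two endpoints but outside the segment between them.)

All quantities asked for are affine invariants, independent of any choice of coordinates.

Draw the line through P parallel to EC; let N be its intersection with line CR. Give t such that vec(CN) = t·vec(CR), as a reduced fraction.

Set E = (0, 0), R = (1, 0), P = (0, 1); any affine frame gives the same invariant.
1. G lies on line ER with EG:GR = -5:3 ⇒ G = (5/2, 0)
2. C is the centroid of triangle EGP ⇒ C = (5/6, 1/3)
through P parallel to EC: direction (5/6, 1/3); meets CR at N = (5/12, 7/6)
N = C + t·(R−C) with t = -5/2

t = -5/2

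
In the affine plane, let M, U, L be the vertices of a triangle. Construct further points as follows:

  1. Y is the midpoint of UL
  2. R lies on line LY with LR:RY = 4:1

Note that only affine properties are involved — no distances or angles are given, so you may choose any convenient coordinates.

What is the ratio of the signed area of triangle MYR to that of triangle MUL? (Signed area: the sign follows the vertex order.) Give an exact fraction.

[MYR]:[MUL] = 1/10

Choose coordinates M = (0, 0), U = (1, 0), L = (0, 1).
1. Y is the midpoint of UL ⇒ Y = (1/2, 1/2)
2. R lies on line LY with LR:RY = 4:1 ⇒ R = (2/5, 3/5)
2·[MYR] = 1/10, 2·[MUL] = 1
[MYR]:[MUL] = 1/10:1 = 1/10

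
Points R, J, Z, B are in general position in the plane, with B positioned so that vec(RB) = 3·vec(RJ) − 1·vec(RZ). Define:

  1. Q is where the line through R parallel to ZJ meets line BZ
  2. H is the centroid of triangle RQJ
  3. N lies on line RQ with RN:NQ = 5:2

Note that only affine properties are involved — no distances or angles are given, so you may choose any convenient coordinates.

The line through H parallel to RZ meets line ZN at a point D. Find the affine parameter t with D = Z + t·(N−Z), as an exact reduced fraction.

Set R = (0, 0), J = (1, 0), Z = (0, 1), B = (3, -1); any affine frame gives the same invariant.
1. Q is where the line through R parallel to ZJ meets line BZ ⇒ Q = (-3, 3)
2. H is the centroid of triangle RQJ ⇒ H = (-2/3, 1)
3. N lies on line RQ with RN:NQ = 5:2 ⇒ N = (-15/7, 15/7)
through H parallel to RZ: direction (0, 1); meets ZN at D = (-2/3, 61/45)
D = Z + t·(N−Z) with t = 14/45

t = 14/45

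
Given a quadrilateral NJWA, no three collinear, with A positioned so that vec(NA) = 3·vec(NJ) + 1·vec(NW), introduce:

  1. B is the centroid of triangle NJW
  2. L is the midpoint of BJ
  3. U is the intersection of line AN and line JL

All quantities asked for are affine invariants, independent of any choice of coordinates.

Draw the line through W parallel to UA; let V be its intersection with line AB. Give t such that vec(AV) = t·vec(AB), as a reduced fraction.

Work in coordinates with N = (0, 0), J = (1, 0), W = (0, 1), A = (3, 1).
1. B is the centroid of triangle NJW ⇒ B = (1/3, 1/3)
2. L is the midpoint of BJ ⇒ L = (2/3, 1/6)
3. U is the intersection of line AN and line JL ⇒ U = (3/5, 1/5)
through W parallel to UA: direction (12/5, 4/5); meets AB at V = (-9, -2)
V = A + t·(B−A) with t = 9/2

t = 9/2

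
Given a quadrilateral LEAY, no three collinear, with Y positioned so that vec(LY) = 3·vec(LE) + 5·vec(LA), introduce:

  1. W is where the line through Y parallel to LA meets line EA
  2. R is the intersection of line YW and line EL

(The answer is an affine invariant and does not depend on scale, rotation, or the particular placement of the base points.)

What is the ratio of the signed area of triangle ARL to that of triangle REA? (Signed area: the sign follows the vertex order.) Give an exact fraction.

Assign L = (0, 0), E = (1, 0), A = (0, 1), Y = (3, 5) — the answer is frame-independent, so this choice is without loss of generality.
1. W is where the line through Y parallel to LA meets line EA ⇒ W = (3, -2)
2. R is the intersection of line YW and line EL ⇒ R = (3, 0)
2·[ARL] = -3, 2·[REA] = -2
[ARL]:[REA] = -3:-2 = 3/2

[ARL]:[REA] = 3/2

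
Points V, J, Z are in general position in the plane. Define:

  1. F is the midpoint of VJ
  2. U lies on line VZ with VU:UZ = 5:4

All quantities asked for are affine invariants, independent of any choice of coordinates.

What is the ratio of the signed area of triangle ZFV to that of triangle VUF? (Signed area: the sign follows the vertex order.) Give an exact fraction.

Assign V = (0, 0), J = (1, 0), Z = (0, 1) — the answer is frame-independent, so this choice is without loss of generality.
1. F is the midpoint of VJ ⇒ F = (1/2, 0)
2. U lies on line VZ with VU:UZ = 5:4 ⇒ U = (0, 5/9)
2·[ZFV] = -1/2, 2·[VUF] = -5/18
[ZFV]:[VUF] = -1/2:-5/18 = 9/5

[ZFV]:[VUF] = 9/5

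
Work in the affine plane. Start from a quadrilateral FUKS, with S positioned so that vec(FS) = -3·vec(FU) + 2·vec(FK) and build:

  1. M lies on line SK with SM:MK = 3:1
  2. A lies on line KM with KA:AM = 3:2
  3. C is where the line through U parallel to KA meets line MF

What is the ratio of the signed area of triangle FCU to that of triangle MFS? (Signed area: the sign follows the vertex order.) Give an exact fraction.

Assign F = (0, 0), U = (1, 0), K = (0, 1), S = (-3, 2) — the answer is frame-independent, so this choice is without loss of generality.
1. M lies on line SK with SM:MK = 3:1 ⇒ M = (-3/4, 5/4)
2. A lies on line KM with KA:AM = 3:2 ⇒ A = (-9/20, 23/20)
3. C is where the line through U parallel to KA meets line MF ⇒ C = (-1/4, 5/12)
2·[FCU] = -5/12, 2·[MFS] = -9/4
[FCU]:[MFS] = -5/12:-9/4 = 5/27

[FCU]:[MFS] = 5/27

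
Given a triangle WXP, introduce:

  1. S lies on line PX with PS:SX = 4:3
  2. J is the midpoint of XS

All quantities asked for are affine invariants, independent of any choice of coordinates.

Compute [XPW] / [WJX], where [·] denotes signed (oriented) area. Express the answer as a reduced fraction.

[XPW]:[WJX] = -14/3

Assign W = (0, 0), X = (1, 0), P = (0, 1) — the answer is frame-independent, so this choice is without loss of generality.
1. S lies on line PX with PS:SX = 4:3 ⇒ S = (4/7, 3/7)
2. J is the midpoint of XS ⇒ J = (11/14, 3/14)
2·[XPW] = 1, 2·[WJX] = -3/14
[XPW]:[WJX] = 1:-3/14 = -14/3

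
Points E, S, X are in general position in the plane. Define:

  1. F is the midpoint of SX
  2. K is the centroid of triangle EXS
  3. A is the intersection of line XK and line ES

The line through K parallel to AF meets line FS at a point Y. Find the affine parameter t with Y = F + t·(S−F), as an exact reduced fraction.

Choose coordinates E = (0, 0), S = (1, 0), X = (0, 1).
1. F is the midpoint of SX ⇒ F = (1/2, 1/2)
2. K is the centroid of triangle EXS ⇒ K = (1/3, 1/3)
3. A is the intersection of line XK and line ES ⇒ A = (1/2, 0)
through K parallel to AF: direction (0, 1/2); meets FS at Y = (1/3, 2/3)
Y = F + t·(S−F) with t = -1/3

t = -1/3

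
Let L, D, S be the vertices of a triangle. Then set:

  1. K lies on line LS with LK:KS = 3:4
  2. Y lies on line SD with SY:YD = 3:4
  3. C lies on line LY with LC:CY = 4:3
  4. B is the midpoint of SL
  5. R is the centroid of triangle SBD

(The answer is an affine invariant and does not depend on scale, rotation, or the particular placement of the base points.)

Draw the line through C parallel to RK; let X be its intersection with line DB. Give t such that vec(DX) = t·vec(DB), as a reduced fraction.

Choose coordinates L = (0, 0), D = (1, 0), S = (0, 1).
1. K lies on line LS with LK:KS = 3:4 ⇒ K = (0, 3/7)
2. Y lies on line SD with SY:YD = 3:4 ⇒ Y = (3/7, 4/7)
3. C lies on line LY with LC:CY = 4:3 ⇒ C = (12/49, 16/49)
4. B is the midpoint of SL ⇒ B = (0, 1/2)
5. R is the centroid of triangle SBD ⇒ R = (1/3, 1/2)
through C parallel to RK: direction (-1/3, -1/14); meets DB at X = (31/98, 67/196)
X = D + t·(B−D) with t = 67/98

t = 67/98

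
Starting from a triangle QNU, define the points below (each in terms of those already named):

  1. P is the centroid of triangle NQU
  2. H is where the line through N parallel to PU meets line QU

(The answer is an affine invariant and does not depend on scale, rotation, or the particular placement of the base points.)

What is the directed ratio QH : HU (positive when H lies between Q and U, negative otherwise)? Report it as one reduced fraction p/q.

QH:HU = -2

Choose coordinates Q = (0, 0), N = (1, 0), U = (0, 1).
1. P is the centroid of triangle NQU ⇒ P = (1/3, 1/3)
2. H is where the line through N parallel to PU meets line QU ⇒ H = (0, 2)
H = Q + t·(U−Q) with t = 2, so QH:HU = t:(1−t) = 2:-1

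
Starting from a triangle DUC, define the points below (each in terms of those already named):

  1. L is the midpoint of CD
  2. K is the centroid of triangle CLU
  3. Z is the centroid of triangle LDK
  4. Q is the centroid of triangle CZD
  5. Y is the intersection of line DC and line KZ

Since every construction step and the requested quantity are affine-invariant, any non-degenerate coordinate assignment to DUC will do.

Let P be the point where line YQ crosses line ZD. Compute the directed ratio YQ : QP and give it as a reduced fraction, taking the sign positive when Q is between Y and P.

YQ:QP = -1/4

Work in coordinates with D = (0, 0), U = (1, 0), C = (0, 1).
1. L is the midpoint of CD ⇒ L = (0, 1/2)
2. K is the centroid of triangle CLU ⇒ K = (1/3, 1/2)
3. Z is the centroid of triangle LDK ⇒ Z = (1/9, 1/3)
4. Q is the centroid of triangle CZD ⇒ Q = (1/27, 4/9)
5. Y is the intersection of line DC and line KZ ⇒ Y = (0, 1/4)
line YQ meets ZD at P = (-1/9, -1/3)
Q = Y + t·(P−Y) with t = -1/3, so YQ:QP = -1/3:4/3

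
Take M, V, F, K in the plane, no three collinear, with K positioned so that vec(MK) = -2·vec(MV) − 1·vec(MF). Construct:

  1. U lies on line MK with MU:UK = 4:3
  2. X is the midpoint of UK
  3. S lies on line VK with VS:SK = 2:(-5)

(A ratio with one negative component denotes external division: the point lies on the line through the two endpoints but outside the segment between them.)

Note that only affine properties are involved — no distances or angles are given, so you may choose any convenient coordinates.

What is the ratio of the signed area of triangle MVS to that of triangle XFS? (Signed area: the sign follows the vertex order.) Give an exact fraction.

Assign M = (0, 0), V = (1, 0), F = (0, 1), K = (-2, -1) — the answer is frame-independent, so this choice is without loss of generality.
1. U lies on line MK with MU:UK = 4:3 ⇒ U = (-8/7, -4/7)
2. X is the midpoint of UK ⇒ X = (-11/7, -11/14)
3. S lies on line VK with VS:SK = 2:(-5) ⇒ S = (3, 2/3)
2·[MVS] = 2/3, 2·[XFS] = -247/42
[MVS]:[XFS] = 2/3:-247/42 = -28/247

[MVS]:[XFS] = -28/247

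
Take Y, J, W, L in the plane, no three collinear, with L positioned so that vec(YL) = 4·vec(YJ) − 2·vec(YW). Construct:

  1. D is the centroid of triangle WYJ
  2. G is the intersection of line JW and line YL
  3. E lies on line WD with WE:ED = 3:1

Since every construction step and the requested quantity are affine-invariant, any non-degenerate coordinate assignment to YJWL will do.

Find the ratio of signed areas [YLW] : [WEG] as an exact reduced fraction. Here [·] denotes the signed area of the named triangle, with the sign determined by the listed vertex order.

Choose coordinates Y = (0, 0), J = (1, 0), W = (0, 1), L = (4, -2).
1. D is the centroid of triangle WYJ ⇒ D = (1/3, 1/3)
2. G is the intersection of line JW and line YL ⇒ G = (2, -1)
3. E lies on line WD with WE:ED = 3:1 ⇒ E = (1/4, 1/2)
2·[YLW] = 4, 2·[WEG] = 1/2
[YLW]:[WEG] = 4:1/2 = 8

[YLW]:[WEG] = 8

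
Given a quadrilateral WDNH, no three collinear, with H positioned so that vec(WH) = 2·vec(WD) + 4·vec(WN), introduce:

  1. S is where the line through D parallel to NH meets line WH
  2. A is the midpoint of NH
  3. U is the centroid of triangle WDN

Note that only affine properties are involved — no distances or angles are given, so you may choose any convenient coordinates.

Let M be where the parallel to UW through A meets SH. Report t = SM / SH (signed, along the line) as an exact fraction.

Choose coordinates W = (0, 0), D = (1, 0), N = (0, 1), H = (2, 4).
1. S is where the line through D parallel to NH meets line WH ⇒ S = (-3, -6)
2. A is the midpoint of NH ⇒ A = (1, 5/2)
3. U is the centroid of triangle WDN ⇒ U = (1/3, 1/3)
through A parallel to UW: direction (-1/3, -1/3); meets SH at M = (3/2, 3)
M = S + t·(H−S) with t = 9/10

t = 9/10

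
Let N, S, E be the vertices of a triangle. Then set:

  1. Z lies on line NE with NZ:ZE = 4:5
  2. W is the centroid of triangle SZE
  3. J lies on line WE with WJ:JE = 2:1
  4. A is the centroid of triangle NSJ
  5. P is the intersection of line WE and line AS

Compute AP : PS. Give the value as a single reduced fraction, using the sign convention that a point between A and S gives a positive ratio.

Work in coordinates with N = (0, 0), S = (1, 0), E = (0, 1).
1. Z lies on line NE with NZ:ZE = 4:5 ⇒ Z = (0, 4/9)
2. W is the centroid of triangle SZE ⇒ W = (1/3, 13/27)
3. J lies on line WE with WJ:JE = 2:1 ⇒ J = (1/9, 67/81)
4. A is the centroid of triangle NSJ ⇒ A = (10/27, 67/243)
5. P is the intersection of line WE and line AS ⇒ P = (86/171, 335/1539)
P = A + t·(S−A) with t = 4/19, so AP:PS = t:(1−t) = 4/19:15/19

AP:PS = 4/15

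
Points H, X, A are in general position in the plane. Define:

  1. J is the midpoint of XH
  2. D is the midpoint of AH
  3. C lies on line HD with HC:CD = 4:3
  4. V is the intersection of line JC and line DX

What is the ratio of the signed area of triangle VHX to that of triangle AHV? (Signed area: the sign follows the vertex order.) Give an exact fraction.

Work in coordinates with H = (0, 0), X = (1, 0), A = (0, 1).
1. J is the midpoint of XH ⇒ J = (1/2, 0)
2. D is the midpoint of AH ⇒ D = (0, 1/2)
3. C lies on line HD with HC:CD = 4:3 ⇒ C = (0, 2/7)
4. V is the intersection of line JC and line DX ⇒ V = (-3, 2)
2·[VHX] = 2, 2·[AHV] = -3
[VHX]:[AHV] = 2:-3 = -2/3

[VHX]:[AHV] = -2/3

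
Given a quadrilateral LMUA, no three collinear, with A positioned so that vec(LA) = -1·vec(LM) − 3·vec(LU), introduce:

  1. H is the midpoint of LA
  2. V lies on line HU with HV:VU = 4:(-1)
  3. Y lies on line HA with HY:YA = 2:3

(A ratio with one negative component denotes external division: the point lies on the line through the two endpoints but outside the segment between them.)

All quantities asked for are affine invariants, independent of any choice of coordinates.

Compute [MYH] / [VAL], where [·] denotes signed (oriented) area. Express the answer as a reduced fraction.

Work in coordinates with L = (0, 0), M = (1, 0), U = (0, 1), A = (-1, -3).
1. H is the midpoint of LA ⇒ H = (-1/2, -3/2)
2. V lies on line HU with HV:VU = 4:(-1) ⇒ V = (1/6, 11/6)
3. Y lies on line HA with HY:YA = 2:3 ⇒ Y = (-7/10, -21/10)
2·[MYH] = -3/5, 2·[VAL] = 4/3
[MYH]:[VAL] = -3/5:4/3 = -9/20

[MYH]:[VAL] = -9/20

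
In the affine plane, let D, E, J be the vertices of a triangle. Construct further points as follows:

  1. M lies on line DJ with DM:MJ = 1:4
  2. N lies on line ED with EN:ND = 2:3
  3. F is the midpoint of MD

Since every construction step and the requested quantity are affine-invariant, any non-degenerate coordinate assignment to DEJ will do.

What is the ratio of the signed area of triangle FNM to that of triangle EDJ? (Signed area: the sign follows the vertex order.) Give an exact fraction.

Set D = (0, 0), E = (1, 0), J = (0, 1); any affine frame gives the same invariant.
1. M lies on line DJ with DM:MJ = 1:4 ⇒ M = (0, 1/5)
2. N lies on line ED with EN:ND = 2:3 ⇒ N = (3/5, 0)
3. F is the midpoint of MD ⇒ F = (0, 1/10)
2·[FNM] = 3/50, 2·[EDJ] = -1
[FNM]:[EDJ] = 3/50:-1 = -3/50

[FNM]:[EDJ] = -3/50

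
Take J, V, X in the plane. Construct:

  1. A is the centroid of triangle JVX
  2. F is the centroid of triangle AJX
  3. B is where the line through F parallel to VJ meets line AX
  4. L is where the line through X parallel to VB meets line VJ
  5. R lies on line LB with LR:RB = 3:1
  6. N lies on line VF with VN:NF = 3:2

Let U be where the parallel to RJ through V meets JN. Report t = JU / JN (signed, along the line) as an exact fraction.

t = -40

Assign J = (0, 0), V = (1, 0), X = (0, 1) — the answer is frame-independent, so this choice is without loss of generality.
1. A is the centroid of triangle JVX ⇒ A = (1/3, 1/3)
2. F is the centroid of triangle AJX ⇒ F = (1/9, 4/9)
3. B is where the line through F parallel to VJ meets line AX ⇒ B = (5/18, 4/9)
4. L is where the line through X parallel to VB meets line VJ ⇒ L = (13/8, 0)
5. R lies on line LB with LR:RB = 3:1 ⇒ R = (59/96, 1/3)
6. N lies on line VF with VN:NF = 3:2 ⇒ N = (7/15, 4/15)
through V parallel to RJ: direction (-59/96, -1/3); meets JN at U = (-56/3, -32/3)
U = J + t·(N−J) with t = -40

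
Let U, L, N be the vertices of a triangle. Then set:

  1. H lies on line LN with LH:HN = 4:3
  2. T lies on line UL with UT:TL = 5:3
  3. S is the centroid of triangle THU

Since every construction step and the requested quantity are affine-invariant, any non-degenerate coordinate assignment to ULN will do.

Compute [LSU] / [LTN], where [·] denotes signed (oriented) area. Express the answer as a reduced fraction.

Set U = (0, 0), L = (1, 0), N = (0, 1); any affine frame gives the same invariant.
1. H lies on line LN with LH:HN = 4:3 ⇒ H = (3/7, 4/7)
2. T lies on line UL with UT:TL = 5:3 ⇒ T = (5/8, 0)
3. S is the centroid of triangle THU ⇒ S = (59/168, 4/21)
2·[LSU] = 4/21, 2·[LTN] = -3/8
[LSU]:[LTN] = 4/21:-3/8 = -32/63

[LSU]:[LTN] = -32/63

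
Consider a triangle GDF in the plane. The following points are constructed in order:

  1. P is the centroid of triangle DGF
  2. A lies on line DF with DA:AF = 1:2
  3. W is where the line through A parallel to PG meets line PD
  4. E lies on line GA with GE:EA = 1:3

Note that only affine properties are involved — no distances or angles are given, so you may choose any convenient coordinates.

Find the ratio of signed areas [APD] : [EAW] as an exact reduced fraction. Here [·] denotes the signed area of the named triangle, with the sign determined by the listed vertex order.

Assign G = (0, 0), D = (1, 0), F = (0, 1) — the answer is frame-independent, so this choice is without loss of generality.
1. P is the centroid of triangle DGF ⇒ P = (1/3, 1/3)
2. A lies on line DF with DA:AF = 1:2 ⇒ A = (2/3, 1/3)
3. W is where the line through A parallel to PG meets line PD ⇒ W = (5/9, 2/9)
4. E lies on line GA with GE:EA = 1:3 ⇒ E = (1/6, 1/12)
2·[APD] = 1/9, 2·[EAW] = -1/36
[APD]:[EAW] = 1/9:-1/36 = -4

[APD]:[EAW] = -4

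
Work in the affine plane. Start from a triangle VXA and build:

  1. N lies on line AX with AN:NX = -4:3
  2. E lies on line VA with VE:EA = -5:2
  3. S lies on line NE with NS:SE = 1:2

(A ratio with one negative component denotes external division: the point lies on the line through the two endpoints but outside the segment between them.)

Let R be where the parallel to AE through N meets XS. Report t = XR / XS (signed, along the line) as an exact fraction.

t = 9/5

Assign V = (0, 0), X = (1, 0), A = (0, 1) — the answer is frame-independent, so this choice is without loss of generality.
1. N lies on line AX with AN:NX = -4:3 ⇒ N = (4, -3)
2. E lies on line VA with VE:EA = -5:2 ⇒ E = (0, 5/3)
3. S lies on line NE with NS:SE = 1:2 ⇒ S = (8/3, -13/9)
through N parallel to AE: direction (0, 2/3); meets XS at R = (4, -13/5)
R = X + t·(S−X) with t = 9/5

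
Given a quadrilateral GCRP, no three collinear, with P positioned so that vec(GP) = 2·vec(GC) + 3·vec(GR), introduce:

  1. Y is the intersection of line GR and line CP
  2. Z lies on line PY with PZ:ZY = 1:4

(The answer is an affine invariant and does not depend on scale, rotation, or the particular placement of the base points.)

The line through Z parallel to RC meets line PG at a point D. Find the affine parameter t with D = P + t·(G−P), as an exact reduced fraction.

t = 8/25

Set G = (0, 0), C = (1, 0), R = (0, 1), P = (2, 3); any affine frame gives the same invariant.
1. Y is the intersection of line GR and line CP ⇒ Y = (0, -3)
2. Z lies on line PY with PZ:ZY = 1:4 ⇒ Z = (8/5, 9/5)
through Z parallel to RC: direction (1, -1); meets PG at D = (34/25, 51/25)
D = P + t·(G−P) with t = 8/25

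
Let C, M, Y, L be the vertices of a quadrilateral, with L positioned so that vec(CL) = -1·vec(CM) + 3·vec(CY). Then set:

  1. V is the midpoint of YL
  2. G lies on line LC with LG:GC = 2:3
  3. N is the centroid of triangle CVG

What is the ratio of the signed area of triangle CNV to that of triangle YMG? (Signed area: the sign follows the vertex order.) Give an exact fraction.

[CNV]:[YMG] = -1/2

Choose coordinates C = (0, 0), M = (1, 0), Y = (0, 1), L = (-1, 3).
1. V is the midpoint of YL ⇒ V = (-1/2, 2)
2. G lies on line LC with LG:GC = 2:3 ⇒ G = (-3/5, 9/5)
3. N is the centroid of triangle CVG ⇒ N = (-11/30, 19/15)
2·[CNV] = -1/10, 2·[YMG] = 1/5
[CNV]:[YMG] = -1/10:1/5 = -1/2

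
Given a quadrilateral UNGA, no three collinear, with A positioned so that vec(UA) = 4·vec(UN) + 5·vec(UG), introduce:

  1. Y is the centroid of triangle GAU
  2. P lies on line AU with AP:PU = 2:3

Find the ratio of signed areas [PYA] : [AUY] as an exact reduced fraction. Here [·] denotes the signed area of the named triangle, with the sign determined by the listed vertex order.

Choose coordinates U = (0, 0), N = (1, 0), G = (0, 1), A = (4, 5).
1. Y is the centroid of triangle GAU ⇒ Y = (4/3, 2)
2. P lies on line AU with AP:PU = 2:3 ⇒ P = (12/5, 3)
2·[PYA] = -8/15, 2·[AUY] = -4/3
[PYA]:[AUY] = -8/15:-4/3 = 2/5

[PYA]:[AUY] = 2/5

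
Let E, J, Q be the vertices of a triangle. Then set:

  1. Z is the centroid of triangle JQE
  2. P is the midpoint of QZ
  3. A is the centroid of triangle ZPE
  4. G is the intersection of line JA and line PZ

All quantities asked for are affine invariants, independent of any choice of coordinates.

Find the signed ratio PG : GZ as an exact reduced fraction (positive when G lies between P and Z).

Choose coordinates E = (0, 0), J = (1, 0), Q = (0, 1).
1. Z is the centroid of triangle JQE ⇒ Z = (1/3, 1/3)
2. P is the midpoint of QZ ⇒ P = (1/6, 2/3)
3. A is the centroid of triangle ZPE ⇒ A = (1/6, 1/3)
4. G is the intersection of line JA and line PZ ⇒ G = (3/8, 1/4)
G = P + t·(Z−P) with t = 5/4, so PG:GZ = t:(1−t) = 5/4:-1/4

PG:GZ = -5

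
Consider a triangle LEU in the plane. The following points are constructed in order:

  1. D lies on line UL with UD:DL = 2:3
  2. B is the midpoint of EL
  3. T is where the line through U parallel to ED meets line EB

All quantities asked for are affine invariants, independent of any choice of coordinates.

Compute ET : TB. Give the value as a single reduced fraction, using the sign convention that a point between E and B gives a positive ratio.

ET:TB = -4/7

Assign L = (0, 0), E = (1, 0), U = (0, 1) — the answer is frame-independent, so this choice is without loss of generality.
1. D lies on line UL with UD:DL = 2:3 ⇒ D = (0, 3/5)
2. B is the midpoint of EL ⇒ B = (1/2, 0)
3. T is where the line through U parallel to ED meets line EB ⇒ T = (5/3, 0)
T = E + t·(B−E) with t = -4/3, so ET:TB = t:(1−t) = -4/3:7/3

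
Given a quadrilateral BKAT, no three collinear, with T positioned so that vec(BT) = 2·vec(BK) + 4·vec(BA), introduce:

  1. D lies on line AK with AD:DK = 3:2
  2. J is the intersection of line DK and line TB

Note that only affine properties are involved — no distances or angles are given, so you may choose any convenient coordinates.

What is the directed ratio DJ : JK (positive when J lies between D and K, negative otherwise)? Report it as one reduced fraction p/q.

Work in coordinates with B = (0, 0), K = (1, 0), A = (0, 1), T = (2, 4).
1. D lies on line AK with AD:DK = 3:2 ⇒ D = (3/5, 2/5)
2. J is the intersection of line DK and line TB ⇒ J = (1/3, 2/3)
J = D + t·(K−D) with t = -2/3, so DJ:JK = t:(1−t) = -2/3:5/3

DJ:JK = -2/5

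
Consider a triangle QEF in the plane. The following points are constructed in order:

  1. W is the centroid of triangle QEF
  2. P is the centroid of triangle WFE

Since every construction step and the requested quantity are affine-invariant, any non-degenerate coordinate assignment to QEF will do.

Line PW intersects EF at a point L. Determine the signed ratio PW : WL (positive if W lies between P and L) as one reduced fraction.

PW:WL = -2/3

Assign Q = (0, 0), E = (1, 0), F = (0, 1) — the answer is frame-independent, so this choice is without loss of generality.
1. W is the centroid of triangle QEF ⇒ W = (1/3, 1/3)
2. P is the centroid of triangle WFE ⇒ P = (4/9, 4/9)
line PW meets EF at L = (1/2, 1/2)
W = P + t·(L−P) with t = -2, so PW:WL = -2:3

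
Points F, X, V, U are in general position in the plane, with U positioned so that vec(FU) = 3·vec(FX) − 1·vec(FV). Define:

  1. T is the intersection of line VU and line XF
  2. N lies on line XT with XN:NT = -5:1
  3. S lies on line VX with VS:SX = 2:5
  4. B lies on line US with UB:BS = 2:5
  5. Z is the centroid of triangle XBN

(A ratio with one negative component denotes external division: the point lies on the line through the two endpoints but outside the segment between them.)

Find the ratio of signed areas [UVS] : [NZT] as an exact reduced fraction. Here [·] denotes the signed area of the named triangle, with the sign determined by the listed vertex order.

[UVS]:[NZT] = -336/25

Assign F = (0, 0), X = (1, 0), V = (0, 1), U = (3, -1) — the answer is frame-independent, so this choice is without loss of generality.
1. T is the intersection of line VU and line XF ⇒ T = (3/2, 0)
2. N lies on line XT with XN:NT = -5:1 ⇒ N = (13/8, 0)
3. S lies on line VX with VS:SX = 2:5 ⇒ S = (2/7, 5/7)
4. B lies on line US with UB:BS = 2:5 ⇒ B = (109/49, -25/49)
5. Z is the centroid of triangle XBN ⇒ Z = (1901/1176, -25/147)
2·[UVS] = 2/7, 2·[NZT] = -25/1176
[UVS]:[NZT] = 2/7:-25/1176 = -336/25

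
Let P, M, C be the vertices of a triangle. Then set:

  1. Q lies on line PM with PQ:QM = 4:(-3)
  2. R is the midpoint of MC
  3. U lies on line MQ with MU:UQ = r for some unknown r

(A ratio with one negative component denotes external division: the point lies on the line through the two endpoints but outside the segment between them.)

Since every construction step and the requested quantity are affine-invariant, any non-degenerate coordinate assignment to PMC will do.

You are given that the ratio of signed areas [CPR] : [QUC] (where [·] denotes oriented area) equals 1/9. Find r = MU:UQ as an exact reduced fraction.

r = -5/3

Work in coordinates with P = (0, 0), M = (1, 0), C = (0, 1).
1. Q lies on line PM with PQ:QM = 4:(-3) ⇒ Q = (4, 0)
2. R is the midpoint of MC ⇒ R = (1/2, 1/2)
3. With MU:UQ = r, write λ = r/(r+1) so U = M + λ·(Q−M); U is affine-linear in λ
Every point depending on U is an affine combination of U and λ-independent points, so each such coordinate is linear in λ; the λ² term in each signed area is a multiple of (Q−M)×(Q−M) = 0, so 2·[CPR] and 2·[QUC] are each linear in λ. Evaluating at λ=0 and λ=1:
  2·[CPR] = 1/2,   2·[QUC] = 3·λ − 3
So [CPR]:[QUC] = (1/2) / (3·λ − 3). Setting this equal to 1/9:
  1/2 = 1/9·(3·λ − 3)  ⇒  λ = 5/2
Then r = λ/(1−λ) = (5/2)/(-3/2) = -5/3. Check: with r = -5/3, U = (17/2, 0) and [CPR]:[QUC] = 1/9 as required.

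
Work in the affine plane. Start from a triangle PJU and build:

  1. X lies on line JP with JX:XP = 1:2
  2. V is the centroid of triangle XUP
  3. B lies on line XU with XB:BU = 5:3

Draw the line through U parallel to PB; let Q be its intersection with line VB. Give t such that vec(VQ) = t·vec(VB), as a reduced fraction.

Set P = (0, 0), J = (1, 0), U = (0, 1); any affine frame gives the same invariant.
1. X lies on line JP with JX:XP = 1:2 ⇒ X = (2/3, 0)
2. V is the centroid of triangle XUP ⇒ V = (2/9, 1/3)
3. B lies on line XU with XB:BU = 5:3 ⇒ B = (1/4, 5/8)
through U parallel to PB: direction (1/4, 5/8); meets VB at Q = (3/8, 31/16)
Q = V + t·(B−V) with t = 11/2

t = 11/2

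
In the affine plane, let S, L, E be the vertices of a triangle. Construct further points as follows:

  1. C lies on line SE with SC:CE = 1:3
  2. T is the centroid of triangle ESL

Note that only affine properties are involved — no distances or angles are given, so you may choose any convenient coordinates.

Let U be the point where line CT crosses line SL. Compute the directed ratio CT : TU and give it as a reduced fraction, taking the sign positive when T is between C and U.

CT:TU = -1/4

Work in coordinates with S = (0, 0), L = (1, 0), E = (0, 1).
1. C lies on line SE with SC:CE = 1:3 ⇒ C = (0, 1/4)
2. T is the centroid of triangle ESL ⇒ T = (1/3, 1/3)
line CT meets SL at U = (-1, 0)
T = C + t·(U−C) with t = -1/3, so CT:TU = -1/3:4/3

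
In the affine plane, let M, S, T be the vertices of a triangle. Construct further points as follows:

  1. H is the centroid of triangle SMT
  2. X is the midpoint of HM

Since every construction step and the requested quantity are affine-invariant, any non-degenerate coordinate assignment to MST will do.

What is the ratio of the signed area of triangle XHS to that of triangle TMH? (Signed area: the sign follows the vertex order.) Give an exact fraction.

Set M = (0, 0), S = (1, 0), T = (0, 1); any affine frame gives the same invariant.
1. H is the centroid of triangle SMT ⇒ H = (1/3, 1/3)
2. X is the midpoint of HM ⇒ X = (1/6, 1/6)
2·[XHS] = -1/6, 2·[TMH] = 1/3
[XHS]:[TMH] = -1/6:1/3 = -1/2

[XHS]:[TMH] = -1/2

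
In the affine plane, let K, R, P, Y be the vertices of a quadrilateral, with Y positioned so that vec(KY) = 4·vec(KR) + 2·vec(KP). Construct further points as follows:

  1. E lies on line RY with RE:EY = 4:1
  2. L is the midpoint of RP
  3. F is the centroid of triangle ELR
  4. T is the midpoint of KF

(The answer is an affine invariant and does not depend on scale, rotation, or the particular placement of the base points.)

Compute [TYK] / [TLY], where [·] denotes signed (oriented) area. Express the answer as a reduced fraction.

[TYK]:[TLY] = -7/30

Set K = (0, 0), R = (1, 0), P = (0, 1), Y = (4, 2); any affine frame gives the same invariant.
1. E lies on line RY with RE:EY = 4:1 ⇒ E = (17/5, 8/5)
2. L is the midpoint of RP ⇒ L = (1/2, 1/2)
3. F is the centroid of triangle ELR ⇒ F = (49/30, 7/10)
4. T is the midpoint of KF ⇒ T = (49/60, 7/20)
2·[TYK] = 7/30, 2·[TLY] = -1
[TYK]:[TLY] = 7/30:-1 = -7/30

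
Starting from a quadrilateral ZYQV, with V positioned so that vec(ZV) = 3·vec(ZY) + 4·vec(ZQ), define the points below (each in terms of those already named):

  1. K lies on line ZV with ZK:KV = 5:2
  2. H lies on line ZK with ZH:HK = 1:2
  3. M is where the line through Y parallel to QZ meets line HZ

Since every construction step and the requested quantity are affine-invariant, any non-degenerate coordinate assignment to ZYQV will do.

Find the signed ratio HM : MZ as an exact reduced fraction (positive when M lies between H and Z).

HM:MZ = -2/7

Assign Z = (0, 0), Y = (1, 0), Q = (0, 1), V = (3, 4) — the answer is frame-independent, so this choice is without loss of generality.
1. K lies on line ZV with ZK:KV = 5:2 ⇒ K = (15/7, 20/7)
2. H lies on line ZK with ZH:HK = 1:2 ⇒ H = (5/7, 20/21)
3. M is where the line through Y parallel to QZ meets line HZ ⇒ M = (1, 4/3)
M = H + t·(Z−H) with t = -2/5, so HM:MZ = t:(1−t) = -2/5:7/5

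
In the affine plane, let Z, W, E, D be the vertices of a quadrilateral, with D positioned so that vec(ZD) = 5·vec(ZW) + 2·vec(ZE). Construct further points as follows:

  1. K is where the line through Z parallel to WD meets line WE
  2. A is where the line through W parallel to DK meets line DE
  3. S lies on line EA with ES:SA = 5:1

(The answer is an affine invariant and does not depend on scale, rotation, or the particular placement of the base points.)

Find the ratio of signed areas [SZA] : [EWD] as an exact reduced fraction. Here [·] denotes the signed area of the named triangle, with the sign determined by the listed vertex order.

Set Z = (0, 0), W = (1, 0), E = (0, 1), D = (5, 2); any affine frame gives the same invariant.
1. K is where the line through Z parallel to WD meets line WE ⇒ K = (2/3, 1/3)
2. A is where the line through W parallel to DK meets line DE ⇒ A = (15/2, 5/2)
3. S lies on line EA with ES:SA = 5:1 ⇒ S = (25/4, 9/4)
2·[SZA] = 5/4, 2·[EWD] = 6
[SZA]:[EWD] = 5/4:6 = 5/24

[SZA]:[EWD] = 5/24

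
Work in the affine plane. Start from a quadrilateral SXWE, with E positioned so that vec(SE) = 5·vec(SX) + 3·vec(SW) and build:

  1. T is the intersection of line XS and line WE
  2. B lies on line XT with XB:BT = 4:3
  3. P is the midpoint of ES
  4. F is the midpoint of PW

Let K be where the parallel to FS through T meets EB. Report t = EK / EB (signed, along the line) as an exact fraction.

Set S = (0, 0), X = (1, 0), W = (0, 1), E = (5, 3); any affine frame gives the same invariant.
1. T is the intersection of line XS and line WE ⇒ T = (-5/2, 0)
2. B lies on line XT with XB:BT = 4:3 ⇒ B = (-1, 0)
3. P is the midpoint of ES ⇒ P = (5/2, 3/2)
4. F is the midpoint of PW ⇒ F = (5/4, 5/4)
through T parallel to FS: direction (-5/4, -5/4); meets EB at K = (-4, -3/2)
K = E + t·(B−E) with t = 3/2

t = 3/2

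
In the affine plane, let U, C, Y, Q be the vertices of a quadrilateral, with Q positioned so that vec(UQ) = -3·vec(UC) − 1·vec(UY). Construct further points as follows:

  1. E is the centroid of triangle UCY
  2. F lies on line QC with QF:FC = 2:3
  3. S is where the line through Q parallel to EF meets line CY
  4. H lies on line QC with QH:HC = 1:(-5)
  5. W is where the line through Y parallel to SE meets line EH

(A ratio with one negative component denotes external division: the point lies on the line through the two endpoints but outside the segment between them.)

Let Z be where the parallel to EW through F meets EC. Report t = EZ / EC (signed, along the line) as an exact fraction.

t = 13/25

Set U = (0, 0), C = (1, 0), Y = (0, 1), Q = (-3, -1); any affine frame gives the same invariant.
1. E is the centroid of triangle UCY ⇒ E = (1/3, 1/3)
2. F lies on line QC with QF:FC = 2:3 ⇒ F = (-7/5, -3/5)
3. S is where the line through Q parallel to EF meets line CY ⇒ S = (1/4, 3/4)
4. H lies on line QC with QH:HC = 1:(-5) ⇒ H = (-4, -5/4)
5. W is where the line through Y parallel to SE meets line EH ⇒ W = (41/279, 74/279)
through F parallel to EW: direction (-52/279, -19/279); meets EC at Z = (17/25, 4/25)
Z = E + t·(C−E) with t = 13/25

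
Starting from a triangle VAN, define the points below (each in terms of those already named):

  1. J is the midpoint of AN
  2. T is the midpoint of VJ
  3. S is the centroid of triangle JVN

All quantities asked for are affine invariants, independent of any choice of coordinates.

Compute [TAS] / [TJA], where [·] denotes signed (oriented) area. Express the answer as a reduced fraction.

[TAS]:[TJA] = -2/3

Set V = (0, 0), A = (1, 0), N = (0, 1); any affine frame gives the same invariant.
1. J is the midpoint of AN ⇒ J = (1/2, 1/2)
2. T is the midpoint of VJ ⇒ T = (1/4, 1/4)
3. S is the centroid of triangle JVN ⇒ S = (1/6, 1/2)
2·[TAS] = 1/6, 2·[TJA] = -1/4
[TAS]:[TJA] = 1/6:-1/4 = -2/3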